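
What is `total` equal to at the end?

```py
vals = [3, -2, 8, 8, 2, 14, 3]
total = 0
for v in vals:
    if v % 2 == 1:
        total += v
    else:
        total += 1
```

v=3: odd, total = 0+3 = 3
v=-2: not odd, total = 3+1 = 4
v=8: not odd, total = 4+1 = 5
v=8: not odd, total = 5+1 = 6
v=2: not odd, total = 6+1 = 7
v=14: not odd, total = 7+1 = 8
v=3: odd, total = 8+3 = 11

11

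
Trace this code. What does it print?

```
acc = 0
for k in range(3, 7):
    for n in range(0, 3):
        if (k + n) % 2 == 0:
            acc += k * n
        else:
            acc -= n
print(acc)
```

22

k=3,n=0: odd sum, acc = 0-0 = 0
k=3,n=1: even sum, acc = 0+3 = 3
k=3,n=2: odd sum, acc = 3-2 = 1
k=4,n=0: even sum, acc = 1+0 = 1
k=4,n=1: odd sum, acc = 1-1 = 0
k=4,n=2: even sum, acc = 0+8 = 8
k=5,n=0: odd sum, acc = 8-0 = 8
k=5,n=1: even sum, acc = 8+5 = 13
k=5,n=2: odd sum, acc = 13-2 = 11
k=6,n=0: even sum, acc = 11+0 = 11
k=6,n=1: odd sum, acc = 11-1 = 10
k=6,n=2: even sum, acc = 10+12 = 22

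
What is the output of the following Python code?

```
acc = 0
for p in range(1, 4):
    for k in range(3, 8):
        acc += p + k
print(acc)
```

105

p=1,k=3: acc = 0+4 = 4
p=1,k=4: acc = 4+5 = 9
p=1,k=5: acc = 9+6 = 15
p=1,k=6: acc = 15+7 = 22
p=1,k=7: acc = 22+8 = 30
p=2,k=3: acc = 30+5 = 35
p=2,k=4: acc = 35+6 = 41
p=2,k=5: acc = 41+7 = 48
p=2,k=6: acc = 48+8 = 56
p=2,k=7: acc = 56+9 = 65
p=3,k=3: acc = 65+6 = 71
p=3,k=4: acc = 71+7 = 78
p=3,k=5: acc = 78+8 = 86
p=3,k=6: acc = 86+9 = 95
p=3,k=7: acc = 95+10 = 105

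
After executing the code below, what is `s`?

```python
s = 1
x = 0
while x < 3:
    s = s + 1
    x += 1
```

4

x=0: s = 1+1 = 2
x=1: s = 2+1 = 3
x=2: s = 3+1 = 4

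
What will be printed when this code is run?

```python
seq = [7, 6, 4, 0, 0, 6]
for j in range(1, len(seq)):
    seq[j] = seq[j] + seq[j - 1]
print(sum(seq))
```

j=1: seq[1] = 6+7 = 13 → [7, 13, 4, 0, 0, 6]
j=2: seq[2] = 4+13 = 17 → [7, 13, 17, 0, 0, 6]
j=3: seq[3] = 0+17 = 17 → [7, 13, 17, 17, 0, 6]
j=4: seq[4] = 0+17 = 17 → [7, 13, 17, 17, 17, 6]
j=5: seq[5] = 6+17 = 23 → [7, 13, 17, 17, 17, 23]
sum = 94

94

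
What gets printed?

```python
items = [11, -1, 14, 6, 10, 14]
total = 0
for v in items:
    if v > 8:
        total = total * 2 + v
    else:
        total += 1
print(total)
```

190

v=11: >8, total = 0*2+11 = 11
v=-1: not >8, total = 11+1 = 12
v=14: >8, total = 12*2+14 = 38
v=6: not >8, total = 38+1 = 39
v=10: >8, total = 39*2+10 = 88
v=14: >8, total = 88*2+14 = 190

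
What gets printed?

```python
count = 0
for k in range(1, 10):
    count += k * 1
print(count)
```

k=1: count = 0+1*1 = 1
k=2: count = 1+2*1 = 3
k=3: count = 3+3*1 = 6
k=4: count = 6+4*1 = 10
k=5: count = 10+5*1 = 15
k=6: count = 15+6*1 = 21
k=7: count = 21+7*1 = 28
k=8: count = 28+8*1 = 36
k=9: count = 36+9*1 = 45

45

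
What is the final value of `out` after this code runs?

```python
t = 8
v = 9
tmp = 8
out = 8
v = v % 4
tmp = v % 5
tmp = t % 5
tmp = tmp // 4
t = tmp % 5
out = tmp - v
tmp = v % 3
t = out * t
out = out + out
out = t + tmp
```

1

v = 9%4 = 1
tmp = 1%5 = 1
tmp = 8%5 = 3
tmp = 3//4 = 0
t = 0%5 = 0
out = 0-1 = -1
tmp = 1%3 = 1
t = (-1)*0 = 0
out = (-1)+(-1) = -2
out = 0+1 = 1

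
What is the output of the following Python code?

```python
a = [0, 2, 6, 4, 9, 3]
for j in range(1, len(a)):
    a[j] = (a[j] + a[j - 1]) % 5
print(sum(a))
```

12

j=1: a[1] = (2+0)%5 = 2 → [0, 2, 6, 4, 9, 3]
j=2: a[2] = (6+2)%5 = 3 → [0, 2, 3, 4, 9, 3]
j=3: a[3] = (4+3)%5 = 2 → [0, 2, 3, 2, 9, 3]
j=4: a[4] = (9+2)%5 = 1 → [0, 2, 3, 2, 1, 3]
j=5: a[5] = (3+1)%5 = 4 → [0, 2, 3, 2, 1, 4]
sum = 12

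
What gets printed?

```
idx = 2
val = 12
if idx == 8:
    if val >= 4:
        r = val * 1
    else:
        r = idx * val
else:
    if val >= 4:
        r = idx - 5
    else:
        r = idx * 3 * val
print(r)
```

idx=2, val=12
idx == 8 is False; val >= 4 is True
→ r = idx - 5 = -3

-3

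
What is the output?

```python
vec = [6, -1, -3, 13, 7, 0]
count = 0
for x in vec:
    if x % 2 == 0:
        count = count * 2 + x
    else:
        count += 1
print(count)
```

20

x=6: even, count = 0*2+6 = 6
x=-1: not even, count = 6+1 = 7
x=-3: not even, count = 7+1 = 8
x=13: not even, count = 8+1 = 9
x=7: not even, count = 9+1 = 10
x=0: even, count = 10*2+0 = 20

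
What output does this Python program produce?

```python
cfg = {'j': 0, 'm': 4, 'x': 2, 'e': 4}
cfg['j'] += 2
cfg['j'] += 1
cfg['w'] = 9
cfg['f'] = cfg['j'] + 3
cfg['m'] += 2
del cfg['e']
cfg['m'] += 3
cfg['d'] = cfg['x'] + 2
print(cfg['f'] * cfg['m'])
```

54

cfg['j'] = 0+2 = 2 → {'j': 2, 'm': 4, 'x': 2, 'e': 4}
cfg['j'] = 2+1 = 3 → {'j': 3, 'm': 4, 'x': 2, 'e': 4}
cfg['w'] = 9 → {'j': 3, 'm': 4, 'x': 2, 'e': 4, 'w': 9}
cfg['f'] = cfg['j']+3 = 6 → {'j': 3, 'm': 4, 'x': 2, 'e': 4, 'w': 9, 'f': 6}
cfg['m'] = 4+2 = 6 → {'j': 3, 'm': 6, 'x': 2, 'e': 4, 'w': 9, 'f': 6}
del 'e' → {'j': 3, 'm': 6, 'x': 2, 'w': 9, 'f': 6}
cfg['m'] = 6+3 = 9 → {'j': 3, 'm': 9, 'x': 2, 'w': 9, 'f': 6}
cfg['d'] = cfg['x']+2 = 4 → {'j': 3, 'm': 9, 'x': 2, 'w': 9, 'f': 6, 'd': 4}
cfg['f']*cfg['m'] = 6*9 = 54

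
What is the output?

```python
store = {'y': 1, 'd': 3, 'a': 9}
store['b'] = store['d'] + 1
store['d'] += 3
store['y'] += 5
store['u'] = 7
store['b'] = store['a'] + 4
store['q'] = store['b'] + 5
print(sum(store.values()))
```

59

store['b'] = store['d']+1 = 4 → {'y': 1, 'd': 3, 'a': 9, 'b': 4}
store['d'] = 3+3 = 6 → {'y': 1, 'd': 6, 'a': 9, 'b': 4}
store['y'] = 1+5 = 6 → {'y': 6, 'd': 6, 'a': 9, 'b': 4}
store['u'] = 7 → {'y': 6, 'd': 6, 'a': 9, 'b': 4, 'u': 7}
store['b'] = store['a']+4 = 13 → {'y': 6, 'd': 6, 'a': 9, 'b': 13, 'u': 7}
store['q'] = store['b']+5 = 18 → {'y': 6, 'd': 6, 'a': 9, 'b': 13, 'u': 7, 'q': 18}
sum of values = 59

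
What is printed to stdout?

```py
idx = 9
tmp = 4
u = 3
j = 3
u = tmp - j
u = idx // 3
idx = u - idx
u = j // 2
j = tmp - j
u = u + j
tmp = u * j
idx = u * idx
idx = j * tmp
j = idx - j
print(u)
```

2

u = 4-3 = 1
u = 9//3 = 3
idx = 3-9 = -6
u = 3//2 = 1
j = 4-3 = 1
u = 1+1 = 2
tmp = 2*1 = 2
idx = 2*(-6) = -12
idx = 1*2 = 2
j = 2-1 = 1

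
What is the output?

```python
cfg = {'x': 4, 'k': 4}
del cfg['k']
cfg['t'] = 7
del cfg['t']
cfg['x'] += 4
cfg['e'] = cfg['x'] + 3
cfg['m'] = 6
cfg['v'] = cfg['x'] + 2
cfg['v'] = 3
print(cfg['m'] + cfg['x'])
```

del 'k' → {'x': 4}
cfg['t'] = 7 → {'x': 4, 't': 7}
del 't' → {'x': 4}
cfg['x'] = 4+4 = 8 → {'x': 8}
cfg['e'] = cfg['x']+3 = 11 → {'x': 8, 'e': 11}
cfg['m'] = 6 → {'x': 8, 'e': 11, 'm': 6}
cfg['v'] = cfg['x']+2 = 10 → {'x': 8, 'e': 11, 'm': 6, 'v': 10}
cfg['v'] = 3 → {'x': 8, 'e': 11, 'm': 6, 'v': 3}
cfg['m']+cfg['x'] = 6+8 = 14

14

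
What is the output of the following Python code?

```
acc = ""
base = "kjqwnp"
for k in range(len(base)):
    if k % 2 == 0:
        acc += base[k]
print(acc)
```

kqn

k=0: add 'k' → 'k'
k=1: skip
k=2: add 'q' → 'kq'
k=3: skip
k=4: add 'n' → 'kqn'
k=5: skip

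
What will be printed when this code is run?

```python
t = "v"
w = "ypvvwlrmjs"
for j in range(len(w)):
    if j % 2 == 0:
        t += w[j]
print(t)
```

j=0: add 'y' → 'vy'
j=1: skip
j=2: add 'v' → 'vyv'
j=3: skip
j=4: add 'w' → 'vyvw'
j=5: skip
j=6: add 'r' → 'vyvwr'
j=7: skip
j=8: add 'j' → 'vyvwrj'
j=9: skip

vyvwrj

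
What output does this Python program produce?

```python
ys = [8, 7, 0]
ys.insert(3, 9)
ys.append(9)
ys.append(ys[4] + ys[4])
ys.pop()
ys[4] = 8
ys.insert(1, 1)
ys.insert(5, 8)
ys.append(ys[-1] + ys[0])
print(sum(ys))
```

57

insert 9 at 3 → [8, 7, 0, 9]
append 9 → [8, 7, 0, 9, 9]
append ys[4]+ys[4] = 9+9 = 18 → [8, 7, 0, 9, 9, 18]
pop() removes 18 → [8, 7, 0, 9, 9]
ys[4] = 8 → [8, 7, 0, 9, 8]
insert 1 at 1 → [8, 1, 7, 0, 9, 8]
insert 8 at 5 → [8, 1, 7, 0, 9, 8, 8]
append ys[-1]+ys[0] = 8+8 = 16 → [8, 1, 7, 0, 9, 8, 8, 16]
sum = 57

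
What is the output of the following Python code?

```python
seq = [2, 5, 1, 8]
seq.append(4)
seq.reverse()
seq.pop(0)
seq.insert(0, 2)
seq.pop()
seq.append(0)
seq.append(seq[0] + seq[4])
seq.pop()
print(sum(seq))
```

16

append 4 → [2, 5, 1, 8, 4]
reverse → [4, 8, 1, 5, 2]
pop(0) removes 4 → [8, 1, 5, 2]
insert 2 at 0 → [2, 8, 1, 5, 2]
pop() removes 2 → [2, 8, 1, 5]
append 0 → [2, 8, 1, 5, 0]
append seq[0]+seq[4] = 2+0 = 2 → [2, 8, 1, 5, 0, 2]
pop() removes 2 → [2, 8, 1, 5, 0]
sum = 16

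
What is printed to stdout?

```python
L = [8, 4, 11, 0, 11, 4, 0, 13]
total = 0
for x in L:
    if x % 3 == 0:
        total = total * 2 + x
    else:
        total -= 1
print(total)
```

x=8: not %3==0, total = 0-1 = -1
x=4: not %3==0, total = (-1)-1 = -2
x=11: not %3==0, total = (-2)-1 = -3
x=0: %3==0, total = (-3)*2+0 = -6
x=11: not %3==0, total = (-6)-1 = -7
x=4: not %3==0, total = (-7)-1 = -8
x=0: %3==0, total = (-8)*2+0 = -16
x=13: not %3==0, total = (-16)-1 = -17

-17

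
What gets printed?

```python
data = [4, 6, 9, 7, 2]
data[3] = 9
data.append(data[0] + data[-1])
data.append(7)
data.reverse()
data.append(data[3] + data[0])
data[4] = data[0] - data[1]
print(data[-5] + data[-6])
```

11

data[3] = 9 → [4, 6, 9, 9, 2]
append data[0]+data[-1] = 4+2 = 6 → [4, 6, 9, 9, 2, 6]
append 7 → [4, 6, 9, 9, 2, 6, 7]
reverse → [7, 6, 2, 9, 9, 6, 4]
append data[3]+data[0] = 9+7 = 16 → [7, 6, 2, 9, 9, 6, 4, 16]
data[4] = data[0]-data[1] = 7-6 = 1 → [7, 6, 2, 9, 1, 6, 4, 16]
data[-5]+data[-6] = 9+2 = 11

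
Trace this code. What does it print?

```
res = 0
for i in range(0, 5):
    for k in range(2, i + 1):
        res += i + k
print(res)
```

36

i=2,k=2: res = 0+4 = 4
i=3,k=2: res = 4+5 = 9
i=3,k=3: res = 9+6 = 15
i=4,k=2: res = 15+6 = 21
i=4,k=3: res = 21+7 = 28
i=4,k=4: res = 28+8 = 36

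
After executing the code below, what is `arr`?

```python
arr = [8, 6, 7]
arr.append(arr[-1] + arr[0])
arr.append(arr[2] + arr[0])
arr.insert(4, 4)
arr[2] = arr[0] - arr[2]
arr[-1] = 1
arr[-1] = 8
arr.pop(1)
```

[8, 1, 15, 4, 8]

append arr[-1]+arr[0] = 7+8 = 15 → [8, 6, 7, 15]
append arr[2]+arr[0] = 7+8 = 15 → [8, 6, 7, 15, 15]
insert 4 at 4 → [8, 6, 7, 15, 4, 15]
arr[2] = arr[0]-arr[2] = 8-7 = 1 → [8, 6, 1, 15, 4, 15]
arr[-1] = 1 → [8, 6, 1, 15, 4, 1]
arr[-1] = 8 → [8, 6, 1, 15, 4, 8]
pop(1) removes 6 → [8, 1, 15, 4, 8]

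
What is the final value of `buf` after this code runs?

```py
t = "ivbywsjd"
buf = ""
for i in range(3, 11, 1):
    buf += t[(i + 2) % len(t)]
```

'sjdivbyw'

i=3: add t[5]='s' → 's'
i=4: add t[6]='j' → 'sj'
i=5: add t[7]='d' → 'sjd'
i=6: add t[0]='i' → 'sjdi'
i=7: add t[1]='v' → 'sjdiv'
i=8: add t[2]='b' → 'sjdivb'
i=9: add t[3]='y' → 'sjdivby'
i=10: add t[4]='w' → 'sjdivbyw'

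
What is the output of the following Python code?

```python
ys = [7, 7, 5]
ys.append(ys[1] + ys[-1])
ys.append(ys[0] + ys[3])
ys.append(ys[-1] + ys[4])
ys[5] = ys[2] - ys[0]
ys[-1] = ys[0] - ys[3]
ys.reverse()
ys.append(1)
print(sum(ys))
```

append ys[1]+ys[-1] = 7+5 = 12 → [7, 7, 5, 12]
append ys[0]+ys[3] = 7+12 = 19 → [7, 7, 5, 12, 19]
append ys[-1]+ys[4] = 19+19 = 38 → [7, 7, 5, 12, 19, 38]
ys[5] = ys[2]-ys[0] = 5-7 = -2 → [7, 7, 5, 12, 19, -2]
ys[-1] = ys[0]-ys[3] = 7-12 = -5 → [7, 7, 5, 12, 19, -5]
reverse → [-5, 19, 12, 5, 7, 7]
append 1 → [-5, 19, 12, 5, 7, 7, 1]
sum = 46

46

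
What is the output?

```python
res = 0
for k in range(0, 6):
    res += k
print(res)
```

15

k=0: res = 0+0 = 0
k=1: res = 0+1 = 1
k=2: res = 1+2 = 3
k=3: res = 3+3 = 6
k=4: res = 6+4 = 10
k=5: res = 10+5 = 15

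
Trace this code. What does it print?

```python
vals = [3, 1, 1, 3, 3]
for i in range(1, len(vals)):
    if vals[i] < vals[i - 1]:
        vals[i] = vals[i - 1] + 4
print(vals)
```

[3, 7, 11, 15, 19]

i=1: 1<3, vals[1] = 3+4 = 7 → [3, 7, 1, 3, 3]
i=2: 1<7, vals[2] = 7+4 = 11 → [3, 7, 11, 3, 3]
i=3: 3<11, vals[3] = 11+4 = 15 → [3, 7, 11, 15, 3]
i=4: 3<15, vals[4] = 15+4 = 19 → [3, 7, 11, 15, 19]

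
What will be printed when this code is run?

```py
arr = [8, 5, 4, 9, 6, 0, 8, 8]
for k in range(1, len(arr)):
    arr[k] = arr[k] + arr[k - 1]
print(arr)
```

k=1: arr[1] = 5+8 = 13 → [8, 13, 4, 9, 6, 0, 8, 8]
k=2: arr[2] = 4+13 = 17 → [8, 13, 17, 9, 6, 0, 8, 8]
k=3: arr[3] = 9+17 = 26 → [8, 13, 17, 26, 6, 0, 8, 8]
k=4: arr[4] = 6+26 = 32 → [8, 13, 17, 26, 32, 0, 8, 8]
k=5: arr[5] = 0+32 = 32 → [8, 13, 17, 26, 32, 32, 8, 8]
k=6: arr[6] = 8+32 = 40 → [8, 13, 17, 26, 32, 32, 40, 8]
k=7: arr[7] = 8+40 = 48 → [8, 13, 17, 26, 32, 32, 40, 48]

[8, 13, 17, 26, 32, 32, 40, 48]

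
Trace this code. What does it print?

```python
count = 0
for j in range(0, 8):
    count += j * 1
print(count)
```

j=0: count = 0+0*1 = 0
j=1: count = 0+1*1 = 1
j=2: count = 1+2*1 = 3
j=3: count = 3+3*1 = 6
j=4: count = 6+4*1 = 10
j=5: count = 10+5*1 = 15
j=6: count = 15+6*1 = 21
j=7: count = 21+7*1 = 28

28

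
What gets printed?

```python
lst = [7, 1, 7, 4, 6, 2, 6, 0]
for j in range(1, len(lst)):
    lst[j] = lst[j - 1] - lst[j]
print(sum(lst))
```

j=1: lst[1] = 7-1 = 6 → [7, 6, 7, 4, 6, 2, 6, 0]
j=2: lst[2] = 6-7 = -1 → [7, 6, -1, 4, 6, 2, 6, 0]
j=3: lst[3] = (-1)-4 = -5 → [7, 6, -1, -5, 6, 2, 6, 0]
j=4: lst[4] = (-5)-6 = -11 → [7, 6, -1, -5, -11, 2, 6, 0]
j=5: lst[5] = (-11)-2 = -13 → [7, 6, -1, -5, -11, -13, 6, 0]
j=6: lst[6] = (-13)-6 = -19 → [7, 6, -1, -5, -11, -13, -19, 0]
j=7: lst[7] = (-19)-0 = -19 → [7, 6, -1, -5, -11, -13, -19, -19]
sum = -55

-55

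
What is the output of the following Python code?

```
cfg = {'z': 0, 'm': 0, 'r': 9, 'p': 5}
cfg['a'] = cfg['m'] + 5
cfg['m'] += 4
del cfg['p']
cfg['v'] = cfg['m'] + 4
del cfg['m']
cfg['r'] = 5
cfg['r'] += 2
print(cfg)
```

cfg['a'] = cfg['m']+5 = 5 → {'z': 0, 'm': 0, 'r': 9, 'p': 5, 'a': 5}
cfg['m'] = 0+4 = 4 → {'z': 0, 'm': 4, 'r': 9, 'p': 5, 'a': 5}
del 'p' → {'z': 0, 'm': 4, 'r': 9, 'a': 5}
cfg['v'] = cfg['m']+4 = 8 → {'z': 0, 'm': 4, 'r': 9, 'a': 5, 'v': 8}
del 'm' → {'z': 0, 'r': 9, 'a': 5, 'v': 8}
cfg['r'] = 5 → {'z': 0, 'r': 5, 'a': 5, 'v': 8}
cfg['r'] = 5+2 = 7 → {'z': 0, 'r': 7, 'a': 5, 'v': 8}

{'z': 0, 'r': 7, 'a': 5, 'v': 8}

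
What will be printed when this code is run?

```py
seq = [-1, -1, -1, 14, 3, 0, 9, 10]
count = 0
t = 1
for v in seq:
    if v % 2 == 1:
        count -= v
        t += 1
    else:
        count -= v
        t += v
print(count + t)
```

-3

v=-1: odd, count = 0-(-1) = 1; t=2
v=-1: odd, count = 1-(-1) = 2; t=3
v=-1: odd, count = 2-(-1) = 3; t=4
v=14: not odd, count = 3-14 = -11; t=18
v=3: odd, count = (-11)-3 = -14; t=19
v=0: not odd, count = (-14)-0 = -14; t=19
v=9: odd, count = (-14)-9 = -23; t=20
v=10: not odd, count = (-23)-10 = -33; t=30
count+t = (-33)+30 = -3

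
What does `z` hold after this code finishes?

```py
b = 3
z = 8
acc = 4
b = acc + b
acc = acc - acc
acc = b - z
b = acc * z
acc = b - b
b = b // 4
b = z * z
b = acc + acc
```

8

b = 4+3 = 7
acc = 4-4 = 0
acc = 7-8 = -1
b = (-1)*8 = -8
acc = (-8)-(-8) = 0
b = (-8)//4 = -2
b = 8*8 = 64
b = 0+0 = 0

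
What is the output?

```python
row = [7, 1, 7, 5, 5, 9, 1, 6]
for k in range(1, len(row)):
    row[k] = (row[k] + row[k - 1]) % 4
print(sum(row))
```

17

k=1: row[1] = (1+7)%4 = 0 → [7, 0, 7, 5, 5, 9, 1, 6]
k=2: row[2] = (7+0)%4 = 3 → [7, 0, 3, 5, 5, 9, 1, 6]
k=3: row[3] = (5+3)%4 = 0 → [7, 0, 3, 0, 5, 9, 1, 6]
k=4: row[4] = (5+0)%4 = 1 → [7, 0, 3, 0, 1, 9, 1, 6]
k=5: row[5] = (9+1)%4 = 2 → [7, 0, 3, 0, 1, 2, 1, 6]
k=6: row[6] = (1+2)%4 = 3 → [7, 0, 3, 0, 1, 2, 3, 6]
k=7: row[7] = (6+3)%4 = 1 → [7, 0, 3, 0, 1, 2, 3, 1]
sum = 17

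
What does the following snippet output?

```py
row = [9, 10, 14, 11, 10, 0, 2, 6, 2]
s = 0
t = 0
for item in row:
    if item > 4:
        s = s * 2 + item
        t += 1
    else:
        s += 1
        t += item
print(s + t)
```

item=9: >4, s = 0*2+9 = 9; t=1
item=10: >4, s = 9*2+10 = 28; t=2
item=14: >4, s = 28*2+14 = 70; t=3
item=11: >4, s = 70*2+11 = 151; t=4
item=10: >4, s = 151*2+10 = 312; t=5
item=0: not >4, s = 312+1 = 313; t=5
item=2: not >4, s = 313+1 = 314; t=7
item=6: >4, s = 314*2+6 = 634; t=8
item=2: not >4, s = 634+1 = 635; t=10
s+t = 635+10 = 645

645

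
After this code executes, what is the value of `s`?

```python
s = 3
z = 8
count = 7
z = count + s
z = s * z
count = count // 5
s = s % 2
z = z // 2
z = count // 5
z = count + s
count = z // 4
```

1

z = 7+3 = 10
z = 3*10 = 30
count = 7//5 = 1
s = 3%2 = 1
z = 30//2 = 15
z = 1//5 = 0
z = 1+1 = 2
count = 2//4 = 0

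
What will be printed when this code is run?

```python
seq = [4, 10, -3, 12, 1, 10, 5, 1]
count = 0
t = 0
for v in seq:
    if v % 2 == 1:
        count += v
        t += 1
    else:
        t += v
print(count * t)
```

v=4: not odd; t=4
v=10: not odd; t=14
v=-3: odd, count = 0+(-3) = -3; t=15
v=12: not odd; t=27
v=1: odd, count = (-3)+1 = -2; t=28
v=10: not odd; t=38
v=5: odd, count = (-2)+5 = 3; t=39
v=1: odd, count = 3+1 = 4; t=40
count*t = 4*40 = 160

160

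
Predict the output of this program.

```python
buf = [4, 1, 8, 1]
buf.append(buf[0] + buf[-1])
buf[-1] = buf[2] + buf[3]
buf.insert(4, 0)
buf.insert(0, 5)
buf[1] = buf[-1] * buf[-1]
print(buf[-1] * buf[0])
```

45

append buf[0]+buf[-1] = 4+1 = 5 → [4, 1, 8, 1, 5]
buf[-1] = buf[2]+buf[3] = 8+1 = 9 → [4, 1, 8, 1, 9]
insert 0 at 4 → [4, 1, 8, 1, 0, 9]
insert 5 at 0 → [5, 4, 1, 8, 1, 0, 9]
buf[1] = buf[-1]*buf[-1] = 9*9 = 81 → [5, 81, 1, 8, 1, 0, 9]
buf[-1]*buf[0] = 9*5 = 45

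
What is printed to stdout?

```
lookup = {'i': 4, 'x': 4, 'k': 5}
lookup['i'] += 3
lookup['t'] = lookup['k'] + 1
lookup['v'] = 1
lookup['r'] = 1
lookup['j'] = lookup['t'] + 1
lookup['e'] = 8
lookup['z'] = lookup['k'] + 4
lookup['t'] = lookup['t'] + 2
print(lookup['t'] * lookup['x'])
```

32

lookup['i'] = 4+3 = 7 → {'i': 7, 'x': 4, 'k': 5}
lookup['t'] = lookup['k']+1 = 6 → {'i': 7, 'x': 4, 'k': 5, 't': 6}
lookup['v'] = 1 → {'i': 7, 'x': 4, 'k': 5, 't': 6, 'v': 1}
lookup['r'] = 1 → {'i': 7, 'x': 4, 'k': 5, 't': 6, 'v': 1, 'r': 1}
lookup['j'] = lookup['t']+1 = 7 → {'i': 7, 'x': 4, 'k': 5, 't': 6, 'v': 1, 'r': 1, 'j': 7}
lookup['e'] = 8 → {'i': 7, 'x': 4, 'k': 5, 't': 6, 'v': 1, 'r': 1, 'j': 7, 'e': 8}
lookup['z'] = lookup['k']+4 = 9 → {'i': 7, 'x': 4, 'k': 5, 't': 6, 'v': 1, 'r': 1, 'j': 7, 'e': 8, 'z': 9}
lookup['t'] = lookup['t']+2 = 8 → {'i': 7, 'x': 4, 'k': 5, 't': 8, 'v': 1, 'r': 1, 'j': 7, 'e': 8, 'z': 9}
lookup['t']*lookup['x'] = 8*4 = 32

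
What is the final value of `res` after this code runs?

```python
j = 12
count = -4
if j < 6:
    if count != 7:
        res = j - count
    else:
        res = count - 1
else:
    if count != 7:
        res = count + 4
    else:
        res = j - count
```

0

j=12, count=-4
j < 6 is False; count != 7 is True
→ res = count + 4 = 0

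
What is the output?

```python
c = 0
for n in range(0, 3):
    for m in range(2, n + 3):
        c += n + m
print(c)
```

24

n=0,m=2: c = 0+2 = 2
n=1,m=2: c = 2+3 = 5
n=1,m=3: c = 5+4 = 9
n=2,m=2: c = 9+4 = 13
n=2,m=3: c = 13+5 = 18
n=2,m=4: c = 18+6 = 24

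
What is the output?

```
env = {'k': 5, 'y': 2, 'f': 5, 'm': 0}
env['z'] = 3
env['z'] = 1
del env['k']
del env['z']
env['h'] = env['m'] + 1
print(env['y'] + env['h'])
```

3

env['z'] = 3 → {'k': 5, 'y': 2, 'f': 5, 'm': 0, 'z': 3}
env['z'] = 1 → {'k': 5, 'y': 2, 'f': 5, 'm': 0, 'z': 1}
del 'k' → {'y': 2, 'f': 5, 'm': 0, 'z': 1}
del 'z' → {'y': 2, 'f': 5, 'm': 0}
env['h'] = env['m']+1 = 1 → {'y': 2, 'f': 5, 'm': 0, 'h': 1}
env['y']+env['h'] = 2+1 = 3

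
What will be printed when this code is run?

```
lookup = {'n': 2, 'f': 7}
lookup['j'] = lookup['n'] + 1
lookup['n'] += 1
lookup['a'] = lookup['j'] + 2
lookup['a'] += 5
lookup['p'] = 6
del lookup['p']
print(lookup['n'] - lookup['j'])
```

lookup['j'] = lookup['n']+1 = 3 → {'n': 2, 'f': 7, 'j': 3}
lookup['n'] = 2+1 = 3 → {'n': 3, 'f': 7, 'j': 3}
lookup['a'] = lookup['j']+2 = 5 → {'n': 3, 'f': 7, 'j': 3, 'a': 5}
lookup['a'] = 5+5 = 10 → {'n': 3, 'f': 7, 'j': 3, 'a': 10}
lookup['p'] = 6 → {'n': 3, 'f': 7, 'j': 3, 'a': 10, 'p': 6}
del 'p' → {'n': 3, 'f': 7, 'j': 3, 'a': 10}
lookup['n']-lookup['j'] = 3-3 = 0

0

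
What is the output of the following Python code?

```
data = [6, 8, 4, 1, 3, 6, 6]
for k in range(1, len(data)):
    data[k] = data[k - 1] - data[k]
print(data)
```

k=1: data[1] = 6-8 = -2 → [6, -2, 4, 1, 3, 6, 6]
k=2: data[2] = (-2)-4 = -6 → [6, -2, -6, 1, 3, 6, 6]
k=3: data[3] = (-6)-1 = -7 → [6, -2, -6, -7, 3, 6, 6]
k=4: data[4] = (-7)-3 = -10 → [6, -2, -6, -7, -10, 6, 6]
k=5: data[5] = (-10)-6 = -16 → [6, -2, -6, -7, -10, -16, 6]
k=6: data[6] = (-16)-6 = -22 → [6, -2, -6, -7, -10, -16, -22]

[6, -2, -6, -7, -10, -16, -22]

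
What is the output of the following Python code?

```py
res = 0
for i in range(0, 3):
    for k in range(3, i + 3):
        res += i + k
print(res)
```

i=1,k=3: res = 0+4 = 4
i=2,k=3: res = 4+5 = 9
i=2,k=4: res = 9+6 = 15

15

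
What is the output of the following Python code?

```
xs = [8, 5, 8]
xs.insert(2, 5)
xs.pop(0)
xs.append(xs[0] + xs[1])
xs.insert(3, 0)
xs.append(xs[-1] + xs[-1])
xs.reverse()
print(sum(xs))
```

insert 5 at 2 → [8, 5, 5, 8]
pop(0) removes 8 → [5, 5, 8]
append xs[0]+xs[1] = 5+5 = 10 → [5, 5, 8, 10]
insert 0 at 3 → [5, 5, 8, 0, 10]
append xs[-1]+xs[-1] = 10+10 = 20 → [5, 5, 8, 0, 10, 20]
reverse → [20, 10, 0, 8, 5, 5]
sum = 48

48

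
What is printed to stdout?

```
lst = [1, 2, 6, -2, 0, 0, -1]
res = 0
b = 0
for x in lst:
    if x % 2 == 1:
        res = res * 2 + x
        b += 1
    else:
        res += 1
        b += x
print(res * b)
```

x=1: odd, res = 0*2+1 = 1; b=1
x=2: not odd, res = 1+1 = 2; b=3
x=6: not odd, res = 2+1 = 3; b=9
x=-2: not odd, res = 3+1 = 4; b=7
x=0: not odd, res = 4+1 = 5; b=7
x=0: not odd, res = 5+1 = 6; b=7
x=-1: odd, res = 6*2+(-1) = 11; b=8
res*b = 11*8 = 88

88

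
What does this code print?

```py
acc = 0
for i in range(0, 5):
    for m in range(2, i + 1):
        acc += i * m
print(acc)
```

i=2,m=2: acc = 0+4 = 4
i=3,m=2: acc = 4+6 = 10
i=3,m=3: acc = 10+9 = 19
i=4,m=2: acc = 19+8 = 27
i=4,m=3: acc = 27+12 = 39
i=4,m=4: acc = 39+16 = 55

55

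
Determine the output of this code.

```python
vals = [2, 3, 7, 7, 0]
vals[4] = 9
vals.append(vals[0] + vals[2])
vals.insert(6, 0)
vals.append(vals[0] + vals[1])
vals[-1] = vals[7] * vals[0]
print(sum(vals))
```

vals[4] = 9 → [2, 3, 7, 7, 9]
append vals[0]+vals[2] = 2+7 = 9 → [2, 3, 7, 7, 9, 9]
insert 0 at 6 → [2, 3, 7, 7, 9, 9, 0]
append vals[0]+vals[1] = 2+3 = 5 → [2, 3, 7, 7, 9, 9, 0, 5]
vals[-1] = vals[7]*vals[0] = 5*2 = 10 → [2, 3, 7, 7, 9, 9, 0, 10]
sum = 47

47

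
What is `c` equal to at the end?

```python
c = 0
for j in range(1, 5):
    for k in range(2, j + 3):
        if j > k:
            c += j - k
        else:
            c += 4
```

j=1,k=2: not 1>2, c = 0+4 = 4
j=1,k=3: not 1>3, c = 4+4 = 8
j=2,k=2: not 2>2, c = 8+4 = 12
j=2,k=3: not 2>3, c = 12+4 = 16
j=2,k=4: not 2>4, c = 16+4 = 20
j=3,k=2: 3>2, c = 20+1 = 21
j=3,k=3: not 3>3, c = 21+4 = 25
j=3,k=4: not 3>4, c = 25+4 = 29
j=3,k=5: not 3>5, c = 29+4 = 33
j=4,k=2: 4>2, c = 33+2 = 35
j=4,k=3: 4>3, c = 35+1 = 36
j=4,k=4: not 4>4, c = 36+4 = 40
j=4,k=5: not 4>5, c = 40+4 = 44
j=4,k=6: not 4>6, c = 44+4 = 48

48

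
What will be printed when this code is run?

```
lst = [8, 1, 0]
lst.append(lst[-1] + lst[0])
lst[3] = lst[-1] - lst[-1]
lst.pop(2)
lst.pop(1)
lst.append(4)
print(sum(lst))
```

12

append lst[-1]+lst[0] = 0+8 = 8 → [8, 1, 0, 8]
lst[3] = lst[-1]-lst[-1] = 8-8 = 0 → [8, 1, 0, 0]
pop(2) removes 0 → [8, 1, 0]
pop(1) removes 1 → [8, 0]
append 4 → [8, 0, 4]
sum = 12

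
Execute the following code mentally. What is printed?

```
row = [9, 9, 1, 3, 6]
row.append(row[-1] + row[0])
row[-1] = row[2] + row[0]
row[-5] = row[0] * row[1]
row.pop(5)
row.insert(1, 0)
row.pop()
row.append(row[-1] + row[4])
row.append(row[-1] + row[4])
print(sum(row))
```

109

append row[-1]+row[0] = 6+9 = 15 → [9, 9, 1, 3, 6, 15]
row[-1] = row[2]+row[0] = 1+9 = 10 → [9, 9, 1, 3, 6, 10]
row[-5] = row[0]*row[1] = 9*9 = 81 → [9, 81, 1, 3, 6, 10]
pop(5) removes 10 → [9, 81, 1, 3, 6]
insert 0 at 1 → [9, 0, 81, 1, 3, 6]
pop() removes 6 → [9, 0, 81, 1, 3]
append row[-1]+row[4] = 3+3 = 6 → [9, 0, 81, 1, 3, 6]
append row[-1]+row[4] = 6+3 = 9 → [9, 0, 81, 1, 3, 6, 9]
sum = 109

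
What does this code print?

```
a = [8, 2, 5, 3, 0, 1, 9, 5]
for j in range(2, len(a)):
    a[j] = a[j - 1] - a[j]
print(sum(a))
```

-49

j=2: a[2] = 2-5 = -3 → [8, 2, -3, 3, 0, 1, 9, 5]
j=3: a[3] = (-3)-3 = -6 → [8, 2, -3, -6, 0, 1, 9, 5]
j=4: a[4] = (-6)-0 = -6 → [8, 2, -3, -6, -6, 1, 9, 5]
j=5: a[5] = (-6)-1 = -7 → [8, 2, -3, -6, -6, -7, 9, 5]
j=6: a[6] = (-7)-9 = -16 → [8, 2, -3, -6, -6, -7, -16, 5]
j=7: a[7] = (-16)-5 = -21 → [8, 2, -3, -6, -6, -7, -16, -21]
sum = -49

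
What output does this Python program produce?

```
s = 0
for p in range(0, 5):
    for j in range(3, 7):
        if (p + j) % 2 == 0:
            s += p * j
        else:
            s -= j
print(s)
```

48

p=0,j=3: odd sum, s = 0-3 = -3
p=0,j=4: even sum, s = (-3)+0 = -3
p=0,j=5: odd sum, s = (-3)-5 = -8
p=0,j=6: even sum, s = (-8)+0 = -8
p=1,j=3: even sum, s = (-8)+3 = -5
p=1,j=4: odd sum, s = (-5)-4 = -9
p=1,j=5: even sum, s = (-9)+5 = -4
p=1,j=6: odd sum, s = (-4)-6 = -10
p=2,j=3: odd sum, s = (-10)-3 = -13
p=2,j=4: even sum, s = (-13)+8 = -5
p=2,j=5: odd sum, s = (-5)-5 = -10
p=2,j=6: even sum, s = (-10)+12 = 2
p=3,j=3: even sum, s = 2+9 = 11
p=3,j=4: odd sum, s = 11-4 = 7
p=3,j=5: even sum, s = 7+15 = 22
p=3,j=6: odd sum, s = 22-6 = 16
p=4,j=3: odd sum, s = 16-3 = 13
p=4,j=4: even sum, s = 13+16 = 29
p=4,j=5: odd sum, s = 29-5 = 24
p=4,j=6: even sum, s = 24+24 = 48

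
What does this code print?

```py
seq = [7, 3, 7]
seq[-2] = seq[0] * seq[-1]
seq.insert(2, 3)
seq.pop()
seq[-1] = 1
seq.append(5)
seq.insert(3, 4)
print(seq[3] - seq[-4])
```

-45

seq[-2] = seq[0]*seq[-1] = 7*7 = 49 → [7, 49, 7]
insert 3 at 2 → [7, 49, 3, 7]
pop() removes 7 → [7, 49, 3]
seq[-1] = 1 → [7, 49, 1]
append 5 → [7, 49, 1, 5]
insert 4 at 3 → [7, 49, 1, 4, 5]
seq[3]-seq[-4] = 4-49 = -45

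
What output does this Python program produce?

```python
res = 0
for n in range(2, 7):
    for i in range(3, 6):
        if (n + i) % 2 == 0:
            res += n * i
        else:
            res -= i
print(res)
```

n=2,i=3: odd sum, res = 0-3 = -3
n=2,i=4: even sum, res = (-3)+8 = 5
n=2,i=5: odd sum, res = 5-5 = 0
n=3,i=3: even sum, res = 0+9 = 9
n=3,i=4: odd sum, res = 9-4 = 5
n=3,i=5: even sum, res = 5+15 = 20
n=4,i=3: odd sum, res = 20-3 = 17
n=4,i=4: even sum, res = 17+16 = 33
n=4,i=5: odd sum, res = 33-5 = 28
n=5,i=3: even sum, res = 28+15 = 43
n=5,i=4: odd sum, res = 43-4 = 39
n=5,i=5: even sum, res = 39+25 = 64
n=6,i=3: odd sum, res = 64-3 = 61
n=6,i=4: even sum, res = 61+24 = 85
n=6,i=5: odd sum, res = 85-5 = 80

80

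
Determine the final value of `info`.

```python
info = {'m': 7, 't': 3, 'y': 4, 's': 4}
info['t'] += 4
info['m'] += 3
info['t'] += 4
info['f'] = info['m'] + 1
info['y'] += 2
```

info['t'] = 3+4 = 7 → {'m': 7, 't': 7, 'y': 4, 's': 4}
info['m'] = 7+3 = 10 → {'m': 10, 't': 7, 'y': 4, 's': 4}
info['t'] = 7+4 = 11 → {'m': 10, 't': 11, 'y': 4, 's': 4}
info['f'] = info['m']+1 = 11 → {'m': 10, 't': 11, 'y': 4, 's': 4, 'f': 11}
info['y'] = 4+2 = 6 → {'m': 10, 't': 11, 'y': 6, 's': 4, 'f': 11}

{'m': 10, 't': 11, 'y': 6, 's': 4, 'f': 11}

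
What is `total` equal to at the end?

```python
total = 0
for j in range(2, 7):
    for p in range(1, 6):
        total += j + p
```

j=2,p=1: total = 0+3 = 3
j=2,p=2: total = 3+4 = 7
j=2,p=3: total = 7+5 = 12
j=2,p=4: total = 12+6 = 18
j=2,p=5: total = 18+7 = 25
j=3,p=1: total = 25+4 = 29
j=3,p=2: total = 29+5 = 34
j=3,p=3: total = 34+6 = 40
j=3,p=4: total = 40+7 = 47
j=3,p=5: total = 47+8 = 55
j=4,p=1: total = 55+5 = 60
j=4,p=2: total = 60+6 = 66
j=4,p=3: total = 66+7 = 73
j=4,p=4: total = 73+8 = 81
j=4,p=5: total = 81+9 = 90
j=5,p=1: total = 90+6 = 96
j=5,p=2: total = 96+7 = 103
j=5,p=3: total = 103+8 = 111
j=5,p=4: total = 111+9 = 120
j=5,p=5: total = 120+10 = 130
j=6,p=1: total = 130+7 = 137
j=6,p=2: total = 137+8 = 145
j=6,p=3: total = 145+9 = 154
j=6,p=4: total = 154+10 = 164
j=6,p=5: total = 164+11 = 175

175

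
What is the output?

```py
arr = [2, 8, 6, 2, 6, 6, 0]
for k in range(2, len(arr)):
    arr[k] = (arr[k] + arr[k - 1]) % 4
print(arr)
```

[2, 8, 2, 0, 2, 0, 0]

k=2: arr[2] = (6+8)%4 = 2 → [2, 8, 2, 2, 6, 6, 0]
k=3: arr[3] = (2+2)%4 = 0 → [2, 8, 2, 0, 6, 6, 0]
k=4: arr[4] = (6+0)%4 = 2 → [2, 8, 2, 0, 2, 6, 0]
k=5: arr[5] = (6+2)%4 = 0 → [2, 8, 2, 0, 2, 0, 0]
k=6: arr[6] = (0+0)%4 = 0 → [2, 8, 2, 0, 2, 0, 0]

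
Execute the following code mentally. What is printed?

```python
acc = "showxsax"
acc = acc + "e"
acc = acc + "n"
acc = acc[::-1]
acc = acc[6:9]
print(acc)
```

woh

+ 'e' → 'showxsaxe'
+ 'n' → 'showxsaxen'
reverse → 'nexasxwohs'
slice [6:9] → 'woh'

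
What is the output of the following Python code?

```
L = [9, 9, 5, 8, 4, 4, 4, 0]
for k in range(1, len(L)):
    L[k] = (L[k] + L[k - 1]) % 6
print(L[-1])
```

1

k=1: L[1] = (9+9)%6 = 0 → [9, 0, 5, 8, 4, 4, 4, 0]
k=2: L[2] = (5+0)%6 = 5 → [9, 0, 5, 8, 4, 4, 4, 0]
k=3: L[3] = (8+5)%6 = 1 → [9, 0, 5, 1, 4, 4, 4, 0]
k=4: L[4] = (4+1)%6 = 5 → [9, 0, 5, 1, 5, 4, 4, 0]
k=5: L[5] = (4+5)%6 = 3 → [9, 0, 5, 1, 5, 3, 4, 0]
k=6: L[6] = (4+3)%6 = 1 → [9, 0, 5, 1, 5, 3, 1, 0]
k=7: L[7] = (0+1)%6 = 1 → [9, 0, 5, 1, 5, 3, 1, 1]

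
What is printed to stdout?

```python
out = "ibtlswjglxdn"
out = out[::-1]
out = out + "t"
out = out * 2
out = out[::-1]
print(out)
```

reverse → 'ndxlgjwsltbi'
+ 't' → 'ndxlgjwsltbit'
repeat ×2 → 'ndxlgjwsltbitndxlgjwsltbit'
reverse → 'tibtlswjglxdntibtlswjglxdn'

tibtlswjglxdntibtlswjglxdn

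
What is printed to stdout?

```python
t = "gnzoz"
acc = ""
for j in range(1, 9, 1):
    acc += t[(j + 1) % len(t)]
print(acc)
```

zozgnzoz

j=1: add t[2]='z' → 'z'
j=2: add t[3]='o' → 'zo'
j=3: add t[4]='z' → 'zoz'
j=4: add t[0]='g' → 'zozg'
j=5: add t[1]='n' → 'zozgn'
j=6: add t[2]='z' → 'zozgnz'
j=7: add t[3]='o' → 'zozgnzo'
j=8: add t[4]='z' → 'zozgnzoz'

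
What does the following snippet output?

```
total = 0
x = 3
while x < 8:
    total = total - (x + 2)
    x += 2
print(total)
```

x=3: total = 0-5 = -5
x=5: total = (-5)-7 = -12
x=7: total = (-12)-9 = -21

-21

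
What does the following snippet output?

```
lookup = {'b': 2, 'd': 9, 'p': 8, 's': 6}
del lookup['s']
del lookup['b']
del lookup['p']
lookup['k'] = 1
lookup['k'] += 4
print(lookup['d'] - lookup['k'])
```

4

del 's' → {'b': 2, 'd': 9, 'p': 8}
del 'b' → {'d': 9, 'p': 8}
del 'p' → {'d': 9}
lookup['k'] = 1 → {'d': 9, 'k': 1}
lookup['k'] = 1+4 = 5 → {'d': 9, 'k': 5}
lookup['d']-lookup['k'] = 9-5 = 4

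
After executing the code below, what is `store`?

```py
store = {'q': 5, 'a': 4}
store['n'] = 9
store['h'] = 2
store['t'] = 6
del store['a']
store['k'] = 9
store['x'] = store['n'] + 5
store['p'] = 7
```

{'q': 5, 'n': 9, 'h': 2, 't': 6, 'k': 9, 'x': 14, 'p': 7}

store['n'] = 9 → {'q': 5, 'a': 4, 'n': 9}
store['h'] = 2 → {'q': 5, 'a': 4, 'n': 9, 'h': 2}
store['t'] = 6 → {'q': 5, 'a': 4, 'n': 9, 'h': 2, 't': 6}
del 'a' → {'q': 5, 'n': 9, 'h': 2, 't': 6}
store['k'] = 9 → {'q': 5, 'n': 9, 'h': 2, 't': 6, 'k': 9}
store['x'] = store['n']+5 = 14 → {'q': 5, 'n': 9, 'h': 2, 't': 6, 'k': 9, 'x': 14}
store['p'] = 7 → {'q': 5, 'n': 9, 'h': 2, 't': 6, 'k': 9, 'x': 14, 'p': 7}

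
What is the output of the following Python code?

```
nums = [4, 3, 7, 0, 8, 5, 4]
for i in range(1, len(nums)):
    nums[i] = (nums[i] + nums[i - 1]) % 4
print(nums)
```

i=1: nums[1] = (3+4)%4 = 3 → [4, 3, 7, 0, 8, 5, 4]
i=2: nums[2] = (7+3)%4 = 2 → [4, 3, 2, 0, 8, 5, 4]
i=3: nums[3] = (0+2)%4 = 2 → [4, 3, 2, 2, 8, 5, 4]
i=4: nums[4] = (8+2)%4 = 2 → [4, 3, 2, 2, 2, 5, 4]
i=5: nums[5] = (5+2)%4 = 3 → [4, 3, 2, 2, 2, 3, 4]
i=6: nums[6] = (4+3)%4 = 3 → [4, 3, 2, 2, 2, 3, 3]

[4, 3, 2, 2, 2, 3, 3]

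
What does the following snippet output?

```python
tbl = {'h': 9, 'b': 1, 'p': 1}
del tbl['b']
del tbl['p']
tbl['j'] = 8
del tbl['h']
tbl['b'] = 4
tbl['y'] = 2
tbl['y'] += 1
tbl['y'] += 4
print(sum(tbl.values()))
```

del 'b' → {'h': 9, 'p': 1}
del 'p' → {'h': 9}
tbl['j'] = 8 → {'h': 9, 'j': 8}
del 'h' → {'j': 8}
tbl['b'] = 4 → {'j': 8, 'b': 4}
tbl['y'] = 2 → {'j': 8, 'b': 4, 'y': 2}
tbl['y'] = 2+1 = 3 → {'j': 8, 'b': 4, 'y': 3}
tbl['y'] = 3+4 = 7 → {'j': 8, 'b': 4, 'y': 7}
sum of values = 19

19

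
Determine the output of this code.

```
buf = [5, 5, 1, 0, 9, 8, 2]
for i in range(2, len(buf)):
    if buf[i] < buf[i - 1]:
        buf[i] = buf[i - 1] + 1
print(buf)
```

[5, 5, 6, 7, 9, 10, 11]

i=2: 1<5, buf[2] = 5+1 = 6 → [5, 5, 6, 0, 9, 8, 2]
i=3: 0<6, buf[3] = 6+1 = 7 → [5, 5, 6, 7, 9, 8, 2]
i=4: 9>=7, unchanged → [5, 5, 6, 7, 9, 8, 2]
i=5: 8<9, buf[5] = 9+1 = 10 → [5, 5, 6, 7, 9, 10, 2]
i=6: 2<10, buf[6] = 10+1 = 11 → [5, 5, 6, 7, 9, 10, 11]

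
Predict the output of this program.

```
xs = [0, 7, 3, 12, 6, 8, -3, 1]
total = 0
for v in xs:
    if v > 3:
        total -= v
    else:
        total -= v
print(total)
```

-34

v=0: not >3, total = 0-0 = 0
v=7: >3, total = 0-7 = -7
v=3: not >3, total = (-7)-3 = -10
v=12: >3, total = (-10)-12 = -22
v=6: >3, total = (-22)-6 = -28
v=8: >3, total = (-28)-8 = -36
v=-3: not >3, total = (-36)-(-3) = -33
v=1: not >3, total = (-33)-1 = -34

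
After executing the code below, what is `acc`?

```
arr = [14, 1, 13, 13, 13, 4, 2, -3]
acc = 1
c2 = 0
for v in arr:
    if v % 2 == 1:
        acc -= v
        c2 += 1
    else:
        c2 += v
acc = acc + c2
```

-11

v=14: not odd; c2=14
v=1: odd, acc = 1-1 = 0; c2=15
v=13: odd, acc = 0-13 = -13; c2=16
v=13: odd, acc = (-13)-13 = -26; c2=17
v=13: odd, acc = (-26)-13 = -39; c2=18
v=4: not odd; c2=22
v=2: not odd; c2=24
v=-3: odd, acc = (-39)-(-3) = -36; c2=25
acc+c2 = (-36)+25 = -11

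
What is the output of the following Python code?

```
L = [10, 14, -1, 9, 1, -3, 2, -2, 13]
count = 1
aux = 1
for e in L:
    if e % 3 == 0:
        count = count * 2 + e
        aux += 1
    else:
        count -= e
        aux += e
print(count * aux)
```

-3520

e=10: not %3==0, count = 1-10 = -9; aux=11
e=14: not %3==0, count = (-9)-14 = -23; aux=25
e=-1: not %3==0, count = (-23)-(-1) = -22; aux=24
e=9: %3==0, count = (-22)*2+9 = -35; aux=25
e=1: not %3==0, count = (-35)-1 = -36; aux=26
e=-3: %3==0, count = (-36)*2+(-3) = -75; aux=27
e=2: not %3==0, count = (-75)-2 = -77; aux=29
e=-2: not %3==0, count = (-77)-(-2) = -75; aux=27
e=13: not %3==0, count = (-75)-13 = -88; aux=40
count*aux = (-88)*40 = -3520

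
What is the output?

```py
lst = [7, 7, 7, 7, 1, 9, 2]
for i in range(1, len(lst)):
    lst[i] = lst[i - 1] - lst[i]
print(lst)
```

i=1: lst[1] = 7-7 = 0 → [7, 0, 7, 7, 1, 9, 2]
i=2: lst[2] = 0-7 = -7 → [7, 0, -7, 7, 1, 9, 2]
i=3: lst[3] = (-7)-7 = -14 → [7, 0, -7, -14, 1, 9, 2]
i=4: lst[4] = (-14)-1 = -15 → [7, 0, -7, -14, -15, 9, 2]
i=5: lst[5] = (-15)-9 = -24 → [7, 0, -7, -14, -15, -24, 2]
i=6: lst[6] = (-24)-2 = -26 → [7, 0, -7, -14, -15, -24, -26]

[7, 0, -7, -14, -15, -24, -26]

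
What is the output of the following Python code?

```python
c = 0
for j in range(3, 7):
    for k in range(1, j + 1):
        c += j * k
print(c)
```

259

j=3,k=1: c = 0+3 = 3
j=3,k=2: c = 3+6 = 9
j=3,k=3: c = 9+9 = 18
j=4,k=1: c = 18+4 = 22
j=4,k=2: c = 22+8 = 30
j=4,k=3: c = 30+12 = 42
j=4,k=4: c = 42+16 = 58
j=5,k=1: c = 58+5 = 63
j=5,k=2: c = 63+10 = 73
j=5,k=3: c = 73+15 = 88
j=5,k=4: c = 88+20 = 108
j=5,k=5: c = 108+25 = 133
j=6,k=1: c = 133+6 = 139
j=6,k=2: c = 139+12 = 151
j=6,k=3: c = 151+18 = 169
j=6,k=4: c = 169+24 = 193
j=6,k=5: c = 193+30 = 223
j=6,k=6: c = 223+36 = 259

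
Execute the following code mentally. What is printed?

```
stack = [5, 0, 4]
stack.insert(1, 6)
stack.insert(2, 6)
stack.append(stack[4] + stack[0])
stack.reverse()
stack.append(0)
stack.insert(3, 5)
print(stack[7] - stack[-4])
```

-6

insert 6 at 1 → [5, 6, 0, 4]
insert 6 at 2 → [5, 6, 6, 0, 4]
append stack[4]+stack[0] = 4+5 = 9 → [5, 6, 6, 0, 4, 9]
reverse → [9, 4, 0, 6, 6, 5]
append 0 → [9, 4, 0, 6, 6, 5, 0]
insert 5 at 3 → [9, 4, 0, 5, 6, 6, 5, 0]
stack[7]-stack[-4] = 0-6 = -6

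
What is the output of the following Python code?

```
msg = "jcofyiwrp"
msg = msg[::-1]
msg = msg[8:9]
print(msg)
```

j

reverse → 'prwiyfocj'
slice [8:9] → 'j'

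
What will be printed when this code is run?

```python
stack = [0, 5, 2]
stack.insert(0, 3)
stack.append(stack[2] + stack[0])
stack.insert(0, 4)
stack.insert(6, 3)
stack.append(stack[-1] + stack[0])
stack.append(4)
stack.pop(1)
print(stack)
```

[4, 0, 5, 2, 8, 3, 7, 4]

insert 3 at 0 → [3, 0, 5, 2]
append stack[2]+stack[0] = 5+3 = 8 → [3, 0, 5, 2, 8]
insert 4 at 0 → [4, 3, 0, 5, 2, 8]
insert 3 at 6 → [4, 3, 0, 5, 2, 8, 3]
append stack[-1]+stack[0] = 3+4 = 7 → [4, 3, 0, 5, 2, 8, 3, 7]
append 4 → [4, 3, 0, 5, 2, 8, 3, 7, 4]
pop(1) removes 3 → [4, 0, 5, 2, 8, 3, 7, 4]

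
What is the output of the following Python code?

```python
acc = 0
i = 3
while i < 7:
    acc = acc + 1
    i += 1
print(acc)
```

i=3: acc = 0+1 = 1
i=4: acc = 1+1 = 2
i=5: acc = 2+1 = 3
i=6: acc = 3+1 = 4

4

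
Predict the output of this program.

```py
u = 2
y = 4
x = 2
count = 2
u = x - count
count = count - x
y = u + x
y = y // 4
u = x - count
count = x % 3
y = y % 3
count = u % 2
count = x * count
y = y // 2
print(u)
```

u = 2-2 = 0
count = 2-2 = 0
y = 0+2 = 2
y = 2//4 = 0
u = 2-0 = 2
count = 2%3 = 2
y = 0%3 = 0
count = 2%2 = 0
count = 2*0 = 0
y = 0//2 = 0

2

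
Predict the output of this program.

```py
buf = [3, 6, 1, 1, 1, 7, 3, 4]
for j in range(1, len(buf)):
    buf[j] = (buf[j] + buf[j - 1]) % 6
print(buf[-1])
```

j=1: buf[1] = (6+3)%6 = 3 → [3, 3, 1, 1, 1, 7, 3, 4]
j=2: buf[2] = (1+3)%6 = 4 → [3, 3, 4, 1, 1, 7, 3, 4]
j=3: buf[3] = (1+4)%6 = 5 → [3, 3, 4, 5, 1, 7, 3, 4]
j=4: buf[4] = (1+5)%6 = 0 → [3, 3, 4, 5, 0, 7, 3, 4]
j=5: buf[5] = (7+0)%6 = 1 → [3, 3, 4, 5, 0, 1, 3, 4]
j=6: buf[6] = (3+1)%6 = 4 → [3, 3, 4, 5, 0, 1, 4, 4]
j=7: buf[7] = (4+4)%6 = 2 → [3, 3, 4, 5, 0, 1, 4, 2]

2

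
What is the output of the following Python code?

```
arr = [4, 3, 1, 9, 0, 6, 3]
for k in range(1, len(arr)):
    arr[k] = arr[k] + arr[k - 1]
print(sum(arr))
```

k=1: arr[1] = 3+4 = 7 → [4, 7, 1, 9, 0, 6, 3]
k=2: arr[2] = 1+7 = 8 → [4, 7, 8, 9, 0, 6, 3]
k=3: arr[3] = 9+8 = 17 → [4, 7, 8, 17, 0, 6, 3]
k=4: arr[4] = 0+17 = 17 → [4, 7, 8, 17, 17, 6, 3]
k=5: arr[5] = 6+17 = 23 → [4, 7, 8, 17, 17, 23, 3]
k=6: arr[6] = 3+23 = 26 → [4, 7, 8, 17, 17, 23, 26]
sum = 102

102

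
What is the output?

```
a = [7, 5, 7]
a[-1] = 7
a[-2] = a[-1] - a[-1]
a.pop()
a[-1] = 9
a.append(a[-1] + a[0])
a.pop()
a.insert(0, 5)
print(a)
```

[5, 7, 9]

a[-1] = 7 → [7, 5, 7]
a[-2] = a[-1]-a[-1] = 7-7 = 0 → [7, 0, 7]
pop() removes 7 → [7, 0]
a[-1] = 9 → [7, 9]
append a[-1]+a[0] = 9+7 = 16 → [7, 9, 16]
pop() removes 16 → [7, 9]
insert 5 at 0 → [5, 7, 9]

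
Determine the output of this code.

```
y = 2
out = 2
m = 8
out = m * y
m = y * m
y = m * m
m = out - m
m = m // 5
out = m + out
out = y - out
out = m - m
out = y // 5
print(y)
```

out = 8*2 = 16
m = 2*8 = 16
y = 16*16 = 256
m = 16-16 = 0
m = 0//5 = 0
out = 0+16 = 16
out = 256-16 = 240
out = 0-0 = 0
out = 256//5 = 51

256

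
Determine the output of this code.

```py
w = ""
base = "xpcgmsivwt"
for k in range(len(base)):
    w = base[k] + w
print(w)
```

twvismgcpx

k=0: prepend 'x' → 'x'
k=1: prepend 'p' → 'px'
k=2: prepend 'c' → 'cpx'
k=3: prepend 'g' → 'gcpx'
k=4: prepend 'm' → 'mgcpx'
k=5: prepend 's' → 'smgcpx'
k=6: prepend 'i' → 'ismgcpx'
k=7: prepend 'v' → 'vismgcpx'
k=8: prepend 'w' → 'wvismgcpx'
k=9: prepend 't' → 'twvismgcpx'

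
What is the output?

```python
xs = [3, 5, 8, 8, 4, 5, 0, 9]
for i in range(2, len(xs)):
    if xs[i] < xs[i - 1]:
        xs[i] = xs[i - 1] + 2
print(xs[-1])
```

16

i=2: 8>=5, unchanged → [3, 5, 8, 8, 4, 5, 0, 9]
i=3: 8>=8, unchanged → [3, 5, 8, 8, 4, 5, 0, 9]
i=4: 4<8, xs[4] = 8+2 = 10 → [3, 5, 8, 8, 10, 5, 0, 9]
i=5: 5<10, xs[5] = 10+2 = 12 → [3, 5, 8, 8, 10, 12, 0, 9]
i=6: 0<12, xs[6] = 12+2 = 14 → [3, 5, 8, 8, 10, 12, 14, 9]
i=7: 9<14, xs[7] = 14+2 = 16 → [3, 5, 8, 8, 10, 12, 14, 16]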